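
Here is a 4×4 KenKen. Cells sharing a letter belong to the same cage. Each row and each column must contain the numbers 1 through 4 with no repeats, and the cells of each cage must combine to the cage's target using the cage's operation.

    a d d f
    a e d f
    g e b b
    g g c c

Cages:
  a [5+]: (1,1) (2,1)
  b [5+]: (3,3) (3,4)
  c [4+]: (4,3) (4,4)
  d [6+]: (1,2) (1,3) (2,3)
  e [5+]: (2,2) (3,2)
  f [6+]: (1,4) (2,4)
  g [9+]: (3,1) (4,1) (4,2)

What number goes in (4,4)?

3

Cage g needs sum 9, which forces (3,1) = 3.
Row 3 needs a 2, and only (3,2) is open for it.
The two cells of cage e must have sum 5, which forces (2,2) = 3.
Cage g needs sum 9, which forces (4,1) = 2.
Column 2 already has 2, so (4,2) = 4.
Column 2 already has 3, which forces (1,2) = 1.
Row 1 now contains 1, which forces (1,1) = 4.
4 is placed in row 1, leaving (1,3) = 3.
4 is placed in row 1; hence (1,4) = 2.
Cage a needs two cells with sum 5, so (2,1) = 1.
Row 2 now contains 1, leaving (2,3) = 2.
Column 4 now contains 2, which forces (2,4) = 4.
4 is placed in column 4, which forces (3,4) = 1.
Column 3 now contains 3, leaving (4,3) = 1.
1 is placed in column 4, leaving (4,4) = 3.
Row 3 now contains 1, so (3,3) = 4.
The full grid is 4 1 3 2 / 1 3 2 4 / 3 2 4 1 / 2 4 1 3.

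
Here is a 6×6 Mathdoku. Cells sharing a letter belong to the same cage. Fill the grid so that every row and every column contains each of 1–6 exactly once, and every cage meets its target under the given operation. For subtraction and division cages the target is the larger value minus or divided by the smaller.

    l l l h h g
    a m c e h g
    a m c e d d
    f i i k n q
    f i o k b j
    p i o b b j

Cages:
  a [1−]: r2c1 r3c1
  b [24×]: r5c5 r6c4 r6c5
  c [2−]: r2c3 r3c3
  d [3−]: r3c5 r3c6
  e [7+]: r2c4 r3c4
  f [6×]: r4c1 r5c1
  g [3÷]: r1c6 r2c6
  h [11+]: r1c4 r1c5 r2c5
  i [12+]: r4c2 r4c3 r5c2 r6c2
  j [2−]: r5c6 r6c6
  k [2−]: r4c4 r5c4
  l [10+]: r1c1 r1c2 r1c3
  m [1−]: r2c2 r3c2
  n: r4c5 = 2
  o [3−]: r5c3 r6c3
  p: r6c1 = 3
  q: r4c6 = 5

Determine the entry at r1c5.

6

Cage n is a single given cell, so r4c5 = 2.
Cage q is given, which forces r4c6 = 5.
P is a freebie, so r6c1 = 3.
In column 1, 2 can only go at r1c1, so r1c1 = 2.
In column 5, 5 can only go at r3c5, so r3c5 = 5.
Cage a's pair has difference 1, leaving r2c1 = 5.
Row 3 now contains 5, so r3c1 = 4.
The two cells of cage d must have difference 3, leaving r3c6 = 2.
Cage g needs two cells with quotient 3, so r1c6 = 1.
Column 6 now contains 2; hence r2c6 = 3.
Cage h has sum 11, which forces r2c5 = 1.
1 is placed in row 2; hence r2c3 = 4.
Row 2 now contains 4, which forces r2c4 = 6.
Cage c's pair has difference 2; hence r3c3 = 6.
6 is placed in column 4, leaving r1c4 = 4.
Cage h needs sum 11, leaving r1c5 = 6.
Row 2 now contains 4, so r2c2 = 2.
The two cells of cage e must have sum 7; hence r3c4 = 1.
Column 4 now contains 1; hence r4c4 = 3.
Column 4 now contains 1; hence r6c4 = 2.
Column 5 already has 6; hence r6c5 = 4.
Row 6 now contains 4, which forces r6c6 = 6.
Row 3 already has 1; hence r3c2 = 3.
3 is placed in row 4; hence r4c3 = 1.
Cage o needs two cells with difference 3, leaving r5c3 = 2.
Column 4 now contains 2, which forces r5c4 = 5.
Column 5 already has 4, which forces r5c5 = 3.
Column 6 already has 6; hence r5c6 = 4.
Cage i needs sum 12, so r6c2 = 1.
Row 6 already has 2, which forces r6c3 = 5.
3 is placed in column 2, leaving r1c2 = 5.
5 is placed in column 3, leaving r1c3 = 3.
Row 4 already has 1; hence r4c1 = 6.
The 4 cells of cage i must have sum 12, so r4c2 = 4.
The two cells of cage f must have product 6, so r5c1 = 1.
Row 5 now contains 4, which forces r5c2 = 6.
Completed grid: 2 5 3 4 6 1 / 5 2 4 6 1 3 / 4 3 6 1 5 2 / 6 4 1 3 2 5 / 1 6 2 5 3 4 / 3 1 5 2 4 6.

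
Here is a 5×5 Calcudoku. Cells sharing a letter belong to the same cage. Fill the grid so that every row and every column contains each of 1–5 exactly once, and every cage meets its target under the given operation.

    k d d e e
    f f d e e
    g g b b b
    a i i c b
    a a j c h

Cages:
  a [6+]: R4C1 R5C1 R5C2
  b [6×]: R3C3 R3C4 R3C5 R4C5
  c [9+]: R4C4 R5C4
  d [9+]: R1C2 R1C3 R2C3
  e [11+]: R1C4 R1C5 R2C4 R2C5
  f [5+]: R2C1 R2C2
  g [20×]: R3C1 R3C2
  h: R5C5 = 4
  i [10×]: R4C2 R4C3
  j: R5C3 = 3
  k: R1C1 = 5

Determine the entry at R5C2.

K is a freebie, leaving R1C1 = 5.
Column 1 now contains 5, which forces R3C1 = 4.
Row 3 already has 4, leaving R3C2 = 5.
Column 2 now contains 5, which forces R4C2 = 2.
Row 4 already has 2; hence R4C3 = 5.
Row 4 already has 5, so R4C4 = 4.
Cage b has product 6; hence R4C5 = 1.
J is a freebie, so R5C3 = 3.
4 is placed in column 4, which forces R5C4 = 5.
Cage h is a single given cell; hence R5C5 = 4.
The 4 cells of cage e must have sum 11, leaving R2C5 = 5.
1 is placed in row 4, leaving R4C1 = 3.
Cage a needs sum 6, which forces R5C1 = 2.
Row 5 now contains 3; hence R5C2 = 1.
Column 1 already has 2, which forces R2C1 = 1.
Cage f's pair has sum 5, leaving R2C2 = 4.
4 is placed in row 2, leaving R2C3 = 2.
2 is placed in row 2; hence R2C4 = 3.
2 is placed in column 3; hence R3C3 = 1.
1 is placed in row 3; hence R3C4 = 2.
Row 3 now contains 2, which forces R3C5 = 3.
Column 2 already has 4, leaving R1C2 = 3.
Column 3 now contains 1; hence R1C3 = 4.
Column 4 now contains 2, which forces R1C4 = 1.
Column 5 now contains 3; hence R1C5 = 2.
The full grid is 5 3 4 1 2 / 1 4 2 3 5 / 4 5 1 2 3 / 3 2 5 4 1 / 2 1 3 5 4.

1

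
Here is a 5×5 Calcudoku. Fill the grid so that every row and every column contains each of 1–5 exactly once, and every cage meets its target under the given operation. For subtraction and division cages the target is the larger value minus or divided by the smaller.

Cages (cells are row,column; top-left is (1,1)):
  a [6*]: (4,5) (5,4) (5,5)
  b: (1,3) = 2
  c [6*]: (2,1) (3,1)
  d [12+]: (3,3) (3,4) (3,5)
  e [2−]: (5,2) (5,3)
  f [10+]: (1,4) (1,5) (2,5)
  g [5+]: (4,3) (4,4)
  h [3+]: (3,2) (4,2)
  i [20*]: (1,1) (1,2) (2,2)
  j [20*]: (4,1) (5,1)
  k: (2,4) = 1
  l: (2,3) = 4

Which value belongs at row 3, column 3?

3

B is a freebie, leaving (1,3) = 2.
Cage l is given; hence (2,3) = 4.
Cage k is given, so (2,4) = 1.
Cage i has product 20, leaving (2,2) = 5.
The only place for 1 in row 3 is (3,2).
Cage i needs product 20; hence (1,1) = 1.
Column 2 now contains 1, so (1,2) = 4.
Column 2 now contains 1, which forces (4,2) = 2.
Row 4 already has 2, which forces (4,4) = 4.
Column 2 now contains 1, so (5,2) = 3.
Row 5 already has 3, which forces (5,4) = 2.
2 is placed in row 5; hence (5,5) = 1.
The 3 cells of cage f must have sum 10, so (2,5) = 2.
Cage d has sum 12, leaving (3,5) = 4.
4 is placed in row 4, so (4,1) = 5.
Cage g needs two cells with sum 5; hence (4,3) = 1.
Column 5 already has 1, leaving (4,5) = 3.
Cage j's pair has product 20, so (5,1) = 4.
1 is placed in row 5, leaving (5,3) = 5.
Cage f needs sum 10, leaving (1,4) = 3.
Column 5 now contains 3; hence (1,5) = 5.
2 is placed in row 2; hence (2,1) = 3.
Cage c's pair has product 6; hence (3,1) = 2.
Column 3 already has 5, which forces (3,3) = 3.
The 3 cells of cage d must have sum 12, which forces (3,4) = 5.
Filled in: 1 4 2 3 5 / 3 5 4 1 2 / 2 1 3 5 4 / 5 2 1 4 3 / 4 3 5 2 1.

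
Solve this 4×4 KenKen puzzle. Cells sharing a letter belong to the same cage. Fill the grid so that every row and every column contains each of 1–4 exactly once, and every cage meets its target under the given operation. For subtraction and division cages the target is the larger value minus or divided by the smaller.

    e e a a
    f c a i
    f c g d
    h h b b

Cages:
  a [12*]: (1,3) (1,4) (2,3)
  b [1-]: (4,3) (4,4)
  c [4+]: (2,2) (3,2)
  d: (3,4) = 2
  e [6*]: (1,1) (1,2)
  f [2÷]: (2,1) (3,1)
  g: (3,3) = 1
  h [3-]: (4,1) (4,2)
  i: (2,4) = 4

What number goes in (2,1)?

2

I is a freebie, which forces (2,4) = 4.
Cage g is a single given cell; hence (3,3) = 1.
D is a freebie, so (3,4) = 2.
The 3 cells of cage a must have product 12, leaving (1,3) = 4.
Cage a needs product 12; hence (1,4) = 1.
Cage f needs two cells with quotient 2, leaving (2,1) = 2.
Cage c needs two cells with sum 4; hence (2,2) = 1.
The 3 cells of cage a must have product 12, leaving (2,3) = 3.
2 is placed in row 3; hence (3,1) = 4.
Row 3 already has 1, which forces (3,2) = 3.
4 is placed in column 1, which forces (4,1) = 1.
1 is placed in column 2; hence (4,2) = 4.
Column 3 already has 4, leaving (4,3) = 2.
Column 4 now contains 1, leaving (4,4) = 3.
Column 1 now contains 2; hence (1,1) = 3.
3 is placed in column 2; hence (1,2) = 2.
Completed grid: 3 2 4 1 / 2 1 3 4 / 4 3 1 2 / 1 4 2 3.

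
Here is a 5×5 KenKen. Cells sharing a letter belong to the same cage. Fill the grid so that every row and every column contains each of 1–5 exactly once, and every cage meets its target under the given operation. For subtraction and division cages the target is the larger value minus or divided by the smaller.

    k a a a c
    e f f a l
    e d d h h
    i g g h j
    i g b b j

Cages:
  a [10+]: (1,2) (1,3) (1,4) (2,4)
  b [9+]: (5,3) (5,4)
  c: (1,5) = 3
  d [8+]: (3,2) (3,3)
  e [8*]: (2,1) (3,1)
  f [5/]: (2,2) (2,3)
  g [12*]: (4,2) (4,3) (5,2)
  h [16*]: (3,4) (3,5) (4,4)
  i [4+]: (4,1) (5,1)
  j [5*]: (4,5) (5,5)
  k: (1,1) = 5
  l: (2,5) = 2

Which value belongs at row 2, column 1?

4

Cage k is given, leaving (1,1) = 5.
C is a freebie, so (1,5) = 3.
Cage l is given; hence (2,5) = 2.
Column 5 now contains 2, leaving (3,5) = 4.
2 is placed in row 2, which forces (2,1) = 4.
Cage a has sum 10, leaving (2,4) = 3.
Row 3 now contains 4, so (3,1) = 2.
Row 3 now contains 4; hence (3,4) = 1.
Cage h needs product 16, which forces (4,4) = 4.
4 is placed in column 4; hence (5,4) = 5.
Row 5 now contains 5, leaving (5,5) = 1.
4 is placed in column 4; hence (1,4) = 2.
The two cells of cage i must have sum 4, which forces (4,1) = 1.
Row 4 now contains 1, which forces (4,2) = 3.
Row 4 already has 3, so (4,3) = 2.
Column 5 now contains 1, which forces (4,5) = 5.
Row 5 already has 1, leaving (5,1) = 3.
Row 5 now contains 5, which forces (5,3) = 4.
Cage a has sum 10, leaving (1,2) = 4.
Column 3 already has 4, which forces (1,3) = 1.
Column 3 now contains 1; hence (2,3) = 5.
Column 2 already has 3, which forces (3,2) = 5.
Cage d needs two cells with sum 8, leaving (3,3) = 3.
Row 5 now contains 4, which forces (5,2) = 2.
Row 2 already has 5, leaving (2,2) = 1.
The full grid is 5 4 1 2 3 / 4 1 5 3 2 / 2 5 3 1 4 / 1 3 2 4 5 / 3 2 4 5 1.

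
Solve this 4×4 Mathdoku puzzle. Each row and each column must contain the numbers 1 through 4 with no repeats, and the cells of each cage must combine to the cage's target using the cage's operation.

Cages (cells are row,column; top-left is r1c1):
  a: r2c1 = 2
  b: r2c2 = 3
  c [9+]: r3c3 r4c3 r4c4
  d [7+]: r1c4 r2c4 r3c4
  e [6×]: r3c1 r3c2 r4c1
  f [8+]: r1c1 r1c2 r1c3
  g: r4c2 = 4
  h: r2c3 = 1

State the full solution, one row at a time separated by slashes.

A is a freebie, so r2c1 = 2.
Cage b is given; hence r2c2 = 3.
Cage h is a single given cell, so r2c3 = 1.
Row 2 now contains 1; hence r2c4 = 4.
Cage g is given, so r4c2 = 4.
Column 2 now contains 4, which forces r1c2 = 1.
1 is placed in row 1; hence r1c4 = 2.
Cage e needs product 6, so r3c2 = 2.
The 3 cells of cage c must have sum 9, which forces r3c3 = 4.
Column 4 already has 2, which forces r3c4 = 1.
Column 4 already has 2; hence r4c4 = 3.
Cage f needs sum 8; hence r1c1 = 4.
4 is placed in column 3, so r1c3 = 3.
Row 3 now contains 1; hence r3c1 = 3.
Row 4 now contains 3, so r4c1 = 1.
Row 4 now contains 3, leaving r4c3 = 2.

4 1 3 2 / 2 3 1 4 / 3 2 4 1 / 1 4 2 3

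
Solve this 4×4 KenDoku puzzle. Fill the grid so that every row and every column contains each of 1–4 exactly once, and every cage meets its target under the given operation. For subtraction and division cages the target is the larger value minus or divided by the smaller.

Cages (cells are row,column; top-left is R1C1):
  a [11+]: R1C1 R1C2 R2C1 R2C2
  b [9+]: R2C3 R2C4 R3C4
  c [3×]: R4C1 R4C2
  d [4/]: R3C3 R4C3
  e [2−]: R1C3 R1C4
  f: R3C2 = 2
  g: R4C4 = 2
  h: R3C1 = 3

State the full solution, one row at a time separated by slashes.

2 4 3 1 / 4 1 2 3 / 3 2 1 4 / 1 3 4 2

Cage h is given; hence R3C1 = 3.
Cage f is a single given cell, so R3C2 = 2.
Row 3 already has 2, so R3C4 = 4.
3 is placed in column 1, leaving R4C1 = 1.
Row 4 already has 1; hence R4C2 = 3.
Row 4 already has 1, which forces R4C3 = 4.
G is a freebie, leaving R4C4 = 2.
The 3 cells of cage b must have sum 9, so R2C3 = 2.
The 3 cells of cage b must have sum 9, which forces R2C4 = 3.
Row 3 already has 4, leaving R3C3 = 1.
Cage a needs sum 11, leaving R1C1 = 2.
Cage a needs sum 11, which forces R1C2 = 4.
Column 3 already has 1, which forces R1C3 = 3.
3 is placed in column 4, leaving R1C4 = 1.
2 is placed in row 2, so R2C1 = 4.
Cage a needs sum 11, so R2C2 = 1.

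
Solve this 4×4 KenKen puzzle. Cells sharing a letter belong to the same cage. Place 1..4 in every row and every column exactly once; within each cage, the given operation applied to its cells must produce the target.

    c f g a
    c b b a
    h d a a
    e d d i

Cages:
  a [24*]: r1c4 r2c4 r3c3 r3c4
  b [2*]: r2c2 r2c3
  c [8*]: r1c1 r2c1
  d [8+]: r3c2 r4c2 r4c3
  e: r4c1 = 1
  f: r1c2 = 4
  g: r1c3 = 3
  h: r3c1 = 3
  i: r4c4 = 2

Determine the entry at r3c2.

1

Cage f is given, which forces r1c2 = 4.
Cage g is given, so r1c3 = 3.
H is a freebie, which forces r3c1 = 3.
Cage e is a single given cell, leaving r4c1 = 1.
I is a freebie; hence r4c4 = 2.
Row 1 already has 4, leaving r1c1 = 2.
Column 4 now contains 2, so r1c4 = 1.
Cage c's pair has product 8, which forces r2c1 = 4.
The 4 cells of cage a must have product 24, so r2c4 = 3.
Cage d needs sum 8, which forces r3c2 = 1.
The 4 cells of cage a must have product 24, which forces r3c3 = 2.
The 4 cells of cage a must have product 24, so r3c4 = 4.
Row 4 already has 2; hence r4c2 = 3.
Row 4 already has 2; hence r4c3 = 4.
Column 2 now contains 1; hence r2c2 = 2.
2 is placed in column 3, which forces r2c3 = 1.
Completed grid: 2 4 3 1 / 4 2 1 3 / 3 1 2 4 / 1 3 4 2.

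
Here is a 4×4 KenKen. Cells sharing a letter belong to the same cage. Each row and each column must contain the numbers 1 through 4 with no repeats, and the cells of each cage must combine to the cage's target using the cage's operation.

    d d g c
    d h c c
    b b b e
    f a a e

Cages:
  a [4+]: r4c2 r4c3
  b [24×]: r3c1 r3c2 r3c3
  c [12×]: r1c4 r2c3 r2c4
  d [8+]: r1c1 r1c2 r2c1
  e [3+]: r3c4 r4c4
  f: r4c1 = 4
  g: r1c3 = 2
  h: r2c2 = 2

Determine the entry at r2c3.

G is a freebie, leaving r1c3 = 2.
Cage h is a single given cell, so r2c2 = 2.
Cage f is a single given cell; hence r4c1 = 4.
Cage d needs sum 8, leaving r1c2 = 4.
Cage b needs product 24, which forces r3c1 = 2.
Column 2 now contains 4, which forces r3c2 = 3.
Row 3 now contains 3, leaving r3c3 = 4.
Row 3 now contains 2; hence r3c4 = 1.
Column 2 already has 3, so r4c2 = 1.
Row 4 already has 1, so r4c3 = 3.
1 is placed in column 4; hence r4c4 = 2.
1 is placed in column 4, so r1c4 = 3.
3 is placed in column 3, which forces r2c3 = 1.
Cage c needs product 12, which forces r2c4 = 4.
Row 1 already has 3, leaving r1c1 = 1.
Row 2 now contains 1, which forces r2c1 = 3.
Filled in: 1 4 2 3 / 3 2 1 4 / 2 3 4 1 / 4 1 3 2.

1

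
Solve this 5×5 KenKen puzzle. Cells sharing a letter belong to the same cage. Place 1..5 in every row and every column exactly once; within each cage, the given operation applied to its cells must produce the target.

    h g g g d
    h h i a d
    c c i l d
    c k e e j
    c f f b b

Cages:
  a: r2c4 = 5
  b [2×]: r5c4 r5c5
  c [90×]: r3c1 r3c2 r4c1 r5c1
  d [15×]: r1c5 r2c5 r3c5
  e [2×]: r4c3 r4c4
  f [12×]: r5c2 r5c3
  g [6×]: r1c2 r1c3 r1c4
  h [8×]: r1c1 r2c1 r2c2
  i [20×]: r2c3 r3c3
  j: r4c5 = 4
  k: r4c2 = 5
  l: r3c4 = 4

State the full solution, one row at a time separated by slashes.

4 1 2 3 5 / 1 2 4 5 3 / 2 3 5 4 1 / 3 5 1 2 4 / 5 4 3 1 2

A is a freebie; hence r2c4 = 5.
Cage c needs product 90, so r3c2 = 3.
L is a freebie, which forces r3c4 = 4.
Cage k is a single given cell, which forces r4c2 = 5.
J is a freebie, leaving r4c5 = 4.
Column 2 now contains 3, so r5c2 = 4.
4 is placed in row 5, which forces r5c3 = 3.
Cage g has product 6, leaving r1c4 = 3.
5 is placed in row 2; hence r2c3 = 4.
Row 3 now contains 4, so r3c3 = 5.
Row 3 already has 5, which forces r3c5 = 1.
Cage c needs product 90, so r4c1 = 3.
Column 5 now contains 1, so r5c5 = 2.
Cage h has product 8; hence r1c1 = 4.
Column 5 now contains 1, leaving r1c5 = 5.
Column 5 now contains 1, so r2c5 = 3.
Row 3 already has 5, which forces r3c1 = 2.
Row 5 now contains 2, leaving r5c1 = 5.
Row 5 now contains 2, which forces r5c4 = 1.
2 is placed in column 1, leaving r2c1 = 1.
Cage h has product 8, so r2c2 = 2.
Cage e needs two cells with product 2, leaving r4c3 = 1.
Column 4 now contains 1, so r4c4 = 2.
Column 2 now contains 2, which forces r1c2 = 1.
Column 3 already has 1, which forces r1c3 = 2.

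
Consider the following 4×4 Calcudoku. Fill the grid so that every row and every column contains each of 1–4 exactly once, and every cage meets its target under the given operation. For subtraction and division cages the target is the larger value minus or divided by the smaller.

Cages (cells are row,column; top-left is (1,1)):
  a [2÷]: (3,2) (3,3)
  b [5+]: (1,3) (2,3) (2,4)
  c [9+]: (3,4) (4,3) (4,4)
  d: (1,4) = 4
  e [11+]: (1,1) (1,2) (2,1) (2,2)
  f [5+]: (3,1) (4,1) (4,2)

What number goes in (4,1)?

Cage d is a single given cell; hence (1,4) = 4.
Cage c has sum 9, which forces (4,3) = 4.
In row 3, 3 can only go at (3,4), so (3,4) = 3.
3 is placed in column 4, leaving (4,4) = 2.
Cage b needs sum 5, which forces (1,3) = 1.
Cage b needs sum 5, leaving (2,3) = 3.
Column 4 now contains 2, so (2,4) = 1.
The 3 cells of cage f must have sum 5, so (3,1) = 1.
Column 3 now contains 1, leaving (3,3) = 2.
Cage f needs sum 5; hence (4,1) = 3.
2 is placed in row 4; hence (4,2) = 1.
3 is placed in column 1; hence (1,1) = 2.
Cage e needs sum 11; hence (1,2) = 3.
The 4 cells of cage e must have sum 11, so (2,1) = 4.
Cage e has sum 11, leaving (2,2) = 2.
Row 3 already has 2, leaving (3,2) = 4.
Filled in: 2 3 1 4 / 4 2 3 1 / 1 4 2 3 / 3 1 4 2.

3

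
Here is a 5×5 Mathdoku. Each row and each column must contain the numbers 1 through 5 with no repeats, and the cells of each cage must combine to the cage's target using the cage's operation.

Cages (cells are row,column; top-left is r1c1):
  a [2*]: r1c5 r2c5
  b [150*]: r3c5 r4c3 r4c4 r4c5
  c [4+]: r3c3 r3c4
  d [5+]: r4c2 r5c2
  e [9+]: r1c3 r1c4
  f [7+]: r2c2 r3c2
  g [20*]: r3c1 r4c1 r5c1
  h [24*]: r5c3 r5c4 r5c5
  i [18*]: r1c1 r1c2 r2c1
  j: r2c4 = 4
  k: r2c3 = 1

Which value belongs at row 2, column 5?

2

Cage i has product 18, leaving r1c1 = 2.
Cage i needs product 18, leaving r1c2 = 3.
2 is placed in row 1, so r1c5 = 1.
Cage i needs product 18, which forces r2c1 = 3.
K is a freebie, leaving r2c3 = 1.
J is a freebie, leaving r2c4 = 4.
Column 5 already has 1; hence r2c5 = 2.
1 is placed in column 3, which forces r3c3 = 3.
Row 3 already has 3, so r3c4 = 1.
Cage b needs product 150, which forces r3c5 = 5.
Column 5 already has 2, which forces r4c5 = 3.
Column 5 now contains 3; hence r5c5 = 4.
Cage e needs two cells with sum 9, which forces r1c3 = 4.
Column 4 already has 4, which forces r1c4 = 5.
2 is placed in row 2, which forces r2c2 = 5.
Row 3 already has 5, so r3c1 = 4.
Cage f's pair has sum 7; hence r3c2 = 2.
Cage d's pair has sum 5, which forces r4c2 = 4.
Column 4 already has 5, so r4c4 = 2.
Cage d's pair has sum 5, so r5c2 = 1.
Row 5 already has 4, so r5c3 = 2.
Cage h has product 24, leaving r5c4 = 3.
Cage g has product 20, leaving r4c1 = 1.
Row 4 already has 2, so r4c3 = 5.
1 is placed in row 5, which forces r5c1 = 5.
Filled in: 2 3 4 5 1 / 3 5 1 4 2 / 4 2 3 1 5 / 1 4 5 2 3 / 5 1 2 3 4.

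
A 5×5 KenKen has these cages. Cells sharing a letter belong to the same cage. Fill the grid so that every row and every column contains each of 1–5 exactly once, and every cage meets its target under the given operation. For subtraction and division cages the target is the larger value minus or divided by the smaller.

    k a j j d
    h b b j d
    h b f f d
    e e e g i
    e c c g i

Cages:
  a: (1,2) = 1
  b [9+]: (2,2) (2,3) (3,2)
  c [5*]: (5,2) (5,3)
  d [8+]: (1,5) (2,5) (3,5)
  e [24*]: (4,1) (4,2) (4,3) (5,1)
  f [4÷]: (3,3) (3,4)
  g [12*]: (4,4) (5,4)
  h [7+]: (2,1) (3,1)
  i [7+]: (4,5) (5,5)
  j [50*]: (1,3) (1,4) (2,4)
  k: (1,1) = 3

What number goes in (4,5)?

5

Cage k is a single given cell; hence (1,1) = 3.
Cage a is a single given cell, so (1,2) = 1.
Cage j has product 50, leaving (1,3) = 5.
The 3 cells of cage j must have product 50, which forces (1,4) = 2.
Row 1 already has 2, leaving (1,5) = 4.
Cage j needs product 50, which forces (2,4) = 5.
Column 2 already has 1; hence (5,2) = 5.
Column 3 now contains 5; hence (5,3) = 1.
The two cells of cage h must have sum 7, so (2,1) = 2.
The two cells of cage h must have sum 7, so (3,1) = 5.
Column 3 now contains 1, leaving (3,3) = 4.
Cage f needs two cells with quotient 4, leaving (3,4) = 1.
Row 3 now contains 1; hence (3,5) = 3.
The 4 cells of cage e must have product 24, so (4,1) = 1.
Cage i's pair has sum 7, leaving (4,5) = 5.
Column 1 now contains 2; hence (5,1) = 4.
Row 5 already has 4, which forces (5,4) = 3.
Cage i needs two cells with sum 7, which forces (5,5) = 2.
The 3 cells of cage b must have sum 9, leaving (2,2) = 4.
Column 3 already has 4, so (2,3) = 3.
3 is placed in column 5, which forces (2,5) = 1.
Row 3 now contains 3; hence (3,2) = 2.
Column 2 now contains 2; hence (4,2) = 3.
3 is placed in column 3, which forces (4,3) = 2.
Column 4 now contains 3, which forces (4,4) = 4.
Filled in: 3 1 5 2 4 / 2 4 3 5 1 / 5 2 4 1 3 / 1 3 2 4 5 / 4 5 1 3 2.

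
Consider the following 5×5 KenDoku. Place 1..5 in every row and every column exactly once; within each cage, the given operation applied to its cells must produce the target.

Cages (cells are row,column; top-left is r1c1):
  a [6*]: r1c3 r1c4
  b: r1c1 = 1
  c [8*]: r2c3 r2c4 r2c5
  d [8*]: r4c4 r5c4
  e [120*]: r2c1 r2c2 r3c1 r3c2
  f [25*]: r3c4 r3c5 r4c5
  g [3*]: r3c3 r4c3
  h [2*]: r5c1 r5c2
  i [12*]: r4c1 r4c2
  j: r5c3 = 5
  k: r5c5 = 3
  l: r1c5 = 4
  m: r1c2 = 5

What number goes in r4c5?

5

Cage b is a single given cell, so r1c1 = 1.
Cage m is given, leaving r1c2 = 5.
Cage l is given, so r1c5 = 4.
Cage f needs product 25, so r3c4 = 5.
Cage f needs product 25, so r3c5 = 1.
Cage f needs product 25, so r4c5 = 5.
1 is placed in column 1, leaving r5c1 = 2.
Row 5 now contains 2; hence r5c2 = 1.
Cage j is given, so r5c3 = 5.
Row 5 now contains 2, so r5c4 = 4.
Cage k is a single given cell; hence r5c5 = 3.
Cage e has product 120, which forces r2c1 = 5.
The 3 cells of cage c must have product 8, so r2c3 = 4.
Cage c needs product 8; hence r2c4 = 1.
1 is placed in column 5; hence r2c5 = 2.
Row 3 already has 1, so r3c3 = 3.
Cage g needs two cells with product 3; hence r4c3 = 1.
Column 4 now contains 4, leaving r4c4 = 2.
Column 3 already has 3; hence r1c3 = 2.
Column 4 now contains 2, which forces r1c4 = 3.
2 is placed in row 2, which forces r2c2 = 3.
3 is placed in row 3, so r3c1 = 4.
Cage e needs product 120, which forces r3c2 = 2.
Column 1 already has 4, leaving r4c1 = 3.
Column 2 now contains 3; hence r4c2 = 4.
The full grid is 1 5 2 3 4 / 5 3 4 1 2 / 4 2 3 5 1 / 3 4 1 2 5 / 2 1 5 4 3.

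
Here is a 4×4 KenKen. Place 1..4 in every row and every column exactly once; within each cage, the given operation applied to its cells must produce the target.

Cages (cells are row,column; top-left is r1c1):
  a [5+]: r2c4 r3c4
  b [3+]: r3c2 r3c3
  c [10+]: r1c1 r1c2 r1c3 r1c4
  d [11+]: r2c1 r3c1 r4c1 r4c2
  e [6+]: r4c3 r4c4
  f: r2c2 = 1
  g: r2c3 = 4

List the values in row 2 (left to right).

3 1 4 2

F is a freebie; hence r2c2 = 1.
Cage g is given, leaving r2c3 = 4.
1 is placed in column 2, leaving r3c2 = 2.
Row 3 already has 2; hence r3c3 = 1.
4 is placed in column 3, which forces r4c3 = 2.
Row 4 already has 2, which forces r4c4 = 4.
The 4 cells of cage c must have sum 10, so r1c2 = 4.
Column 3 already has 2, which forces r1c3 = 3.
Cage d needs sum 11, leaving r2c1 = 3.
The two cells of cage a must have sum 5; hence r2c4 = 2.
Cage d has sum 11, leaving r3c1 = 4.
4 is placed in column 4, so r3c4 = 3.
The 4 cells of cage d must have sum 11; hence r4c1 = 1.
Row 4 now contains 4, so r4c2 = 3.
Column 1 now contains 1, which forces r1c1 = 2.
Column 4 already has 2; hence r1c4 = 1.
Completed grid: 2 4 3 1 / 3 1 4 2 / 4 2 1 3 / 1 3 2 4.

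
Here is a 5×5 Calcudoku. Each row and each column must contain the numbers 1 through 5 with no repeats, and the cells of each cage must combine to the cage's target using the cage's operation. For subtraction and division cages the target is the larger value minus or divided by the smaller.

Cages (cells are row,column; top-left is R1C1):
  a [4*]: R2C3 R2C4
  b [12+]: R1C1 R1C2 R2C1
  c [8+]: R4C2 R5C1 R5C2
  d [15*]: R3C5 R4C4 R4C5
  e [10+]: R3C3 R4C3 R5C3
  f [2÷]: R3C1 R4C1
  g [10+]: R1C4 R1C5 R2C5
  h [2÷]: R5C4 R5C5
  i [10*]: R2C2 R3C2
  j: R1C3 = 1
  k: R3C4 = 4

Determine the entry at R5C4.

2

Cage j is given, which forces R1C3 = 1.
Column 3 already has 1; hence R2C3 = 4.
Row 2 already has 4; hence R2C4 = 1.
Cage k is a single given cell, so R3C4 = 4.
4 is placed in column 4; hence R5C4 = 2.
In row 1, 2 can only go at R1C5, so R1C5 = 2.
Row 2 needs a 2, and only R2C2 is open for it.
Column 2 already has 2, which forces R3C2 = 5.
The only place for 5 in row 5 is R5C3.
The only place for 4 in column 5 is R5C5.
Cage c needs sum 8; hence R4C2 = 4.
Cage b has sum 12; hence R1C1 = 4.
4 is placed in column 2; hence R1C2 = 3.
3 is placed in row 1, so R1C4 = 5.
Cage b has sum 12, so R2C1 = 5.
Row 2 now contains 5, leaving R2C5 = 3.
Column 5 already has 3; hence R3C5 = 1.
Column 4 now contains 5, which forces R4C4 = 3.
1 is placed in column 5, which forces R4C5 = 5.
3 is placed in column 2, so R5C2 = 1.
Row 3 now contains 1, leaving R3C1 = 2.
Cage e has sum 10; hence R3C3 = 3.
Cage f needs two cells with quotient 2, so R4C1 = 1.
Row 4 now contains 3, which forces R4C3 = 2.
1 is placed in row 5, which forces R5C1 = 3.
The full grid is 4 3 1 5 2 / 5 2 4 1 3 / 2 5 3 4 1 / 1 4 2 3 5 / 3 1 5 2 4.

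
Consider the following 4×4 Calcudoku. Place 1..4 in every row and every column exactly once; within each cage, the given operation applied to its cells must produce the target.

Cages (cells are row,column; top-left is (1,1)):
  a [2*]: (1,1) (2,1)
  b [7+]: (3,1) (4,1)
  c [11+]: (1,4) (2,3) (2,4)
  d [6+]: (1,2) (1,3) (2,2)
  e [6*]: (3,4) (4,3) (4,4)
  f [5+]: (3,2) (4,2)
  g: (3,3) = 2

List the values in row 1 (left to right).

Cage c needs sum 11, leaving (1,4) = 4.
Cage c has sum 11; hence (2,3) = 4.
Cage c has sum 11, leaving (2,4) = 3.
G is a freebie; hence (3,3) = 2.
Row 3 already has 2; hence (3,4) = 1.
1 is placed in column 4, which forces (4,4) = 2.
The two cells of cage f must have sum 5, which forces (3,2) = 4.
The two cells of cage f must have sum 5; hence (4,2) = 1.
Cage e has product 6, which forces (4,3) = 3.
Cage d has sum 6; hence (1,2) = 3.
Column 3 already has 3, so (1,3) = 1.
Column 2 now contains 1, so (2,2) = 2.
Row 3 already has 4, leaving (3,1) = 3.
3 is placed in row 4; hence (4,1) = 4.
Row 1 already has 1, so (1,1) = 2.
Row 2 already has 2, which forces (2,1) = 1.
The full grid is 2 3 1 4 / 1 2 4 3 / 3 4 2 1 / 4 1 3 2.

2 3 1 4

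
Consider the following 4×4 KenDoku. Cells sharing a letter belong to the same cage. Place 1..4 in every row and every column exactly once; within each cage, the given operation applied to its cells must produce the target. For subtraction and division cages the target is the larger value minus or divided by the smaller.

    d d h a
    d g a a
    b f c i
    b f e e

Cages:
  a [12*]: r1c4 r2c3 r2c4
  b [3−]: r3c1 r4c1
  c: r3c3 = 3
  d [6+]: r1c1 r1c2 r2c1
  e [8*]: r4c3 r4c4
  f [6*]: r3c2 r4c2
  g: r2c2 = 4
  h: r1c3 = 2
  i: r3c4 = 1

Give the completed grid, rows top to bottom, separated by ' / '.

3 1 2 4 / 2 4 1 3 / 4 2 3 1 / 1 3 4 2

Cage h is a single given cell; hence r1c3 = 2.
Cage g is given, which forces r2c2 = 4.
C is a freebie, which forces r3c3 = 3.
Cage i is given, leaving r3c4 = 1.
Column 3 already has 2; hence r4c3 = 4.
Row 4 now contains 4; hence r4c4 = 2.
The 3 cells of cage a must have product 12, leaving r1c4 = 4.
Column 3 now contains 3, leaving r2c3 = 1.
Column 4 already has 1, which forces r2c4 = 3.
Row 3 already has 1, leaving r3c1 = 4.
3 is placed in row 3, leaving r3c2 = 2.
Row 4 now contains 4, leaving r4c1 = 1.
2 is placed in row 4, so r4c2 = 3.
1 is placed in column 1; hence r1c1 = 3.
Column 2 now contains 3, which forces r1c2 = 1.
Row 2 now contains 1, leaving r2c1 = 2.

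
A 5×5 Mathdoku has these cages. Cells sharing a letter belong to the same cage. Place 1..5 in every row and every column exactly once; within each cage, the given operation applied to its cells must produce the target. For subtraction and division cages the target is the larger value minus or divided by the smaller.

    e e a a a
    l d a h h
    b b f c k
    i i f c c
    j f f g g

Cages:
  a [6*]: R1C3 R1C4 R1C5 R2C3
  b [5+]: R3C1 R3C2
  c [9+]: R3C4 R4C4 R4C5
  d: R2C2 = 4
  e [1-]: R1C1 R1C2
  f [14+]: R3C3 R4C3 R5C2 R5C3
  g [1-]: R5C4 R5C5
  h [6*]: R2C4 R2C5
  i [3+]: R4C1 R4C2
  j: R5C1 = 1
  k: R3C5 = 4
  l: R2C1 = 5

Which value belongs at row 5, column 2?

3

L is a freebie, so R2C1 = 5.
Cage d is given, leaving R2C2 = 4.
The 4 cells of cage a must have product 6, leaving R2C3 = 1.
Cage k is a single given cell, which forces R3C5 = 4.
J is a freebie, leaving R5C1 = 1.
1 is placed in column 1, leaving R4C1 = 2.
The two cells of cage i must have sum 3; hence R4C2 = 1.
2 is placed in column 1, leaving R3C1 = 3.
Cage b's pair has sum 5; hence R3C2 = 2.
Row 3 already has 2; hence R3C3 = 5.
Row 3 already has 2, so R3C4 = 1.
3 is placed in column 1, so R1C1 = 4.
Cage a has product 6, so R1C5 = 1.
Cage f needs sum 14, so R4C3 = 4.
The 4 cells of cage f must have sum 14; hence R5C2 = 3.
Cage f needs sum 14; hence R5C3 = 2.
Row 5 already has 2, leaving R5C4 = 4.
Row 5 already has 2, which forces R5C5 = 5.
Column 2 now contains 3, so R1C2 = 5.
Column 3 now contains 2, which forces R1C3 = 3.
The 4 cells of cage a must have product 6; hence R1C4 = 2.
2 is placed in column 4; hence R2C4 = 3.
Row 2 now contains 3, leaving R2C5 = 2.
The 3 cells of cage c must have sum 9; hence R4C4 = 5.
Column 5 already has 5, which forces R4C5 = 3.
Completed grid: 4 5 3 2 1 / 5 4 1 3 2 / 3 2 5 1 4 / 2 1 4 5 3 / 1 3 2 4 5.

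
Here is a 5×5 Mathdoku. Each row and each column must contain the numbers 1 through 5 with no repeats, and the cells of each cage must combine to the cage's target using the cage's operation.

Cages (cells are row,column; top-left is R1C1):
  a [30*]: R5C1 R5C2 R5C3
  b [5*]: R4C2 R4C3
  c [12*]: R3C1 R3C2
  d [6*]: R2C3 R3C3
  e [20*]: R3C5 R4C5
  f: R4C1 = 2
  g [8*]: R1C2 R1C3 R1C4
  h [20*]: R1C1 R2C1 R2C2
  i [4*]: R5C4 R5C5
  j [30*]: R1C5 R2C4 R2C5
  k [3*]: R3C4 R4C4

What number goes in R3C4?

1

Cage f is a single given cell, which forces R4C1 = 2.
Row 1 needs a 3, and only R1C5 is open for it.
In row 1, 5 can only go at R1C1, so R1C1 = 5.
Column 1 now contains 5, so R5C1 = 3.
Column 1 already has 3, which forces R3C1 = 4.
The two cells of cage c must have product 12; hence R3C2 = 3.
Row 3 already has 3; hence R3C3 = 2.
Row 3 already has 3, which forces R3C4 = 1.
Row 3 already has 4; hence R3C5 = 5.
Column 4 already has 1, which forces R4C4 = 3.
Column 5 now contains 5, which forces R4C5 = 4.
2 is placed in column 3, so R5C3 = 5.
Column 4 already has 1, leaving R5C4 = 4.
Column 5 already has 4, which forces R5C5 = 1.
Column 4 now contains 4, so R1C4 = 2.
Column 1 now contains 4, so R2C1 = 1.
Cage h needs product 20; hence R2C2 = 4.
2 is placed in column 3, so R2C3 = 3.
Cage j needs product 30, leaving R2C4 = 5.
Column 5 now contains 5, leaving R2C5 = 2.
Cage b needs two cells with product 5, so R4C2 = 5.
Column 3 now contains 5, which forces R4C3 = 1.
Row 5 now contains 5, leaving R5C2 = 2.
4 is placed in column 2, leaving R1C2 = 1.
Column 3 now contains 1, so R1C3 = 4.
Completed grid: 5 1 4 2 3 / 1 4 3 5 2 / 4 3 2 1 5 / 2 5 1 3 4 / 3 2 5 4 1.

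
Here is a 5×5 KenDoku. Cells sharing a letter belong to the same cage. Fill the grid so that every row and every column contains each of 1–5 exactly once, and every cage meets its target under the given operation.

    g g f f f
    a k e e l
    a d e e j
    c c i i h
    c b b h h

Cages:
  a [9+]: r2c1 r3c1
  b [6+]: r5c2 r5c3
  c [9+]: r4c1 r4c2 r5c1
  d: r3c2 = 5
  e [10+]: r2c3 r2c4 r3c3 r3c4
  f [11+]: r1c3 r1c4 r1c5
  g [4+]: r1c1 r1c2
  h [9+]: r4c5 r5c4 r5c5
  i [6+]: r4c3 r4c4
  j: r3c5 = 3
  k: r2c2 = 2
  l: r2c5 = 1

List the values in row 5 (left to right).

Cage k is given, leaving r2c2 = 2.
Cage l is given, leaving r2c5 = 1.
D is a freebie; hence r3c2 = 5.
J is a freebie, so r3c5 = 3.
Cage a's pair has sum 9, leaving r2c1 = 5.
Row 3 already has 5; hence r3c1 = 4.
Cage c has sum 9, so r4c2 = 4.
Row 4 already has 4, so r4c5 = 2.
Column 2 already has 4, so r5c2 = 1.
Cage g's pair has sum 4, which forces r1c1 = 1.
Column 2 now contains 1; hence r1c2 = 3.
Row 4 already has 2, leaving r4c1 = 3.
Cage c needs sum 9; hence r5c1 = 2.
The two cells of cage b must have sum 6; hence r5c3 = 5.
2 is placed in row 5; hence r5c4 = 3.
Row 5 already has 5; hence r5c5 = 4.
Column 5 now contains 4, which forces r1c5 = 5.
Cage e needs sum 10; hence r2c3 = 3.
Column 4 now contains 3, so r2c4 = 4.
5 is placed in column 3; hence r4c3 = 1.
Cage i needs two cells with sum 6, leaving r4c4 = 5.
Cage f has sum 11, leaving r1c3 = 4.
4 is placed in column 4, which forces r1c4 = 2.
Column 3 already has 1, leaving r3c3 = 2.
Cage e needs sum 10, leaving r3c4 = 1.
Completed grid: 1 3 4 2 5 / 5 2 3 4 1 / 4 5 2 1 3 / 3 4 1 5 2 / 2 1 5 3 4.

2 1 5 3 4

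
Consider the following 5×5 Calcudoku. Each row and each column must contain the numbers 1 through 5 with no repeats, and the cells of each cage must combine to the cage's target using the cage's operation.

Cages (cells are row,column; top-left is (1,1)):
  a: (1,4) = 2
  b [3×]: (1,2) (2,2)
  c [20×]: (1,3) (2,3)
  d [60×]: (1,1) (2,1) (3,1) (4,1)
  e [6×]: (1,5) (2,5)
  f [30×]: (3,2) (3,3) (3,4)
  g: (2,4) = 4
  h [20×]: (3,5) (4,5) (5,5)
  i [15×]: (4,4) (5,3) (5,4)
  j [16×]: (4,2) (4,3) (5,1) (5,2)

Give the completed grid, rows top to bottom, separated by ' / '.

Cage a is given, so (1,4) = 2.
2 is placed in row 1, which forces (1,5) = 3.
Cage g is given, leaving (2,4) = 4.
Column 5 already has 3, which forces (2,5) = 2.
Row 1 now contains 3; hence (1,2) = 1.
Cage c needs two cells with product 20, so (1,3) = 4.
Cage b's pair has product 3, which forces (2,2) = 3.
Row 2 now contains 4; hence (2,3) = 5.
4 is placed in row 1; hence (1,1) = 5.
Row 2 already has 5, which forces (2,1) = 1.
1 is placed in column 1, leaving (5,1) = 2.
Row 5 now contains 2, leaving (5,2) = 4.
Column 2 already has 4, so (4,2) = 2.
Cage j needs product 16, so (4,3) = 1.
1 is placed in column 3, which forces (5,3) = 3.
2 is placed in column 2, which forces (3,2) = 5.
Column 3 already has 3, so (3,3) = 2.
The 3 cells of cage f must have product 30, leaving (3,4) = 3.
The 3 cells of cage i must have product 15, leaving (4,4) = 5.
Row 4 already has 5, so (4,5) = 4.
Cage i needs product 15; hence (5,4) = 1.
Row 5 already has 1, which forces (5,5) = 5.
3 is placed in row 3, leaving (3,1) = 4.
4 is placed in column 5, so (3,5) = 1.
Row 4 already has 4, so (4,1) = 3.

5 1 4 2 3 / 1 3 5 4 2 / 4 5 2 3 1 / 3 2 1 5 4 / 2 4 3 1 5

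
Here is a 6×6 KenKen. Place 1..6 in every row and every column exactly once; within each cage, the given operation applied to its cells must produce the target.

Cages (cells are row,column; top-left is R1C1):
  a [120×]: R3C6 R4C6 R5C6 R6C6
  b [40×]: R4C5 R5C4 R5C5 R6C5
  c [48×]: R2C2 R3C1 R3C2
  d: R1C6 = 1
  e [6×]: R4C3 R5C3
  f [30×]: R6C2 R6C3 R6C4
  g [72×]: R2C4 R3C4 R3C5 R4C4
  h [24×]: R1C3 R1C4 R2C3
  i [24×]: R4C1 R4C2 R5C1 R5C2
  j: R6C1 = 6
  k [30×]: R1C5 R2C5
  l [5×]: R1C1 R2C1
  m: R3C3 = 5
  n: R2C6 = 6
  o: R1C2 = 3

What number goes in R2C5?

5

O is a freebie, which forces R1C2 = 3.
D is a freebie; hence R1C6 = 1.
Cage n is given, leaving R2C6 = 6.
Cage m is given, leaving R3C3 = 5.
J is a freebie, so R6C1 = 6.
Row 1 now contains 1, which forces R1C1 = 5.
Cage k's pair has product 30, so R1C5 = 6.
The two cells of cage l must have product 5; hence R2C1 = 1.
Row 2 already has 6, leaving R2C5 = 5.
Cage c has product 48, which forces R3C2 = 6.
Cage h needs product 24, leaving R2C3 = 3.
The 4 cells of cage b must have product 40, so R5C4 = 5.
Column 3 already has 3; hence R6C3 = 2.
2 is placed in row 6, so R6C4 = 3.
2 is placed in column 3, so R1C3 = 4.
Cage h needs product 24; hence R1C4 = 2.
Cage g needs product 72; hence R2C4 = 4.
Cage g needs product 72, leaving R3C4 = 1.
Cage g has product 72; hence R3C5 = 3.
The 4 cells of cage g must have product 72, so R4C4 = 6.
2 is placed in row 6; hence R6C2 = 5.
Row 6 now contains 5, so R6C6 = 4.
Row 2 already has 4; hence R2C2 = 2.
Cage c has product 48; hence R3C1 = 4.
Column 6 already has 4, leaving R3C6 = 2.
Row 4 now contains 6, which forces R4C3 = 1.
The 4 cells of cage a must have product 120; hence R4C6 = 5.
Cage e needs two cells with product 6, so R5C3 = 6.
The 4 cells of cage a must have product 120, which forces R5C6 = 3.
4 is placed in row 6; hence R6C5 = 1.
The 4 cells of cage i must have product 24, so R4C1 = 3.
Row 4 already has 1, which forces R4C2 = 4.
Row 4 now contains 4, leaving R4C5 = 2.
Row 5 already has 3; hence R5C1 = 2.
The 4 cells of cage i must have product 24, leaving R5C2 = 1.
2 is placed in column 5, which forces R5C5 = 4.
Filled in: 5 3 4 2 6 1 / 1 2 3 4 5 6 / 4 6 5 1 3 2 / 3 4 1 6 2 5 / 2 1 6 5 4 3 / 6 5 2 3 1 4.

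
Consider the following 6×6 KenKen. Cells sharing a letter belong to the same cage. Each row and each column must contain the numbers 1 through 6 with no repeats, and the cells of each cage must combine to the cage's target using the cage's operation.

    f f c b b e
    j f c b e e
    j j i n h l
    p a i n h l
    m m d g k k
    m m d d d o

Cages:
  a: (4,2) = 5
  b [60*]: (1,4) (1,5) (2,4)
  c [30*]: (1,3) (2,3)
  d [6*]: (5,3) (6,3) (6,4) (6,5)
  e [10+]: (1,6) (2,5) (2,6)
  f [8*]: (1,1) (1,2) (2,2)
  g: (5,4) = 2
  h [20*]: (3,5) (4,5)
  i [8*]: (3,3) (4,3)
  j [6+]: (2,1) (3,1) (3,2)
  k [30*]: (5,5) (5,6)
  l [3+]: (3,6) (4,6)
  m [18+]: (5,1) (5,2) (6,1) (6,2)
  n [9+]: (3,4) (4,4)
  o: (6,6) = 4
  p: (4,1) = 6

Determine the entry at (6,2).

6

Cage p is a single given cell, so (4,1) = 6.
A is a freebie; hence (4,2) = 5.
5 is placed in row 4, which forces (4,5) = 4.
The 4 cells of cage d must have product 6, leaving (5,3) = 1.
Cage g is given, which forces (5,4) = 2.
O is a freebie, so (6,6) = 4.
Cage i needs two cells with product 8, so (3,3) = 4.
Cage n needs two cells with sum 9, so (3,4) = 6.
Column 5 now contains 4; hence (3,5) = 5.
Row 4 already has 4, which forces (4,3) = 2.
Row 4 already has 4, leaving (4,4) = 3.
2 is placed in row 4; hence (4,6) = 1.
Column 5 now contains 5, leaving (5,5) = 6.
6 is placed in row 5; hence (5,6) = 5.
Column 3 now contains 2; hence (6,3) = 3.
3 is placed in column 4; hence (6,4) = 1.
Row 6 already has 1; hence (6,5) = 2.
Column 5 already has 2; hence (1,5) = 3.
3 is placed in row 1, leaving (1,6) = 6.
Cage e needs sum 10, which forces (2,5) = 1.
Column 6 now contains 6, so (2,6) = 3.
Column 6 already has 1, which forces (3,6) = 2.
Row 6 now contains 3, leaving (6,1) = 5.
Row 6 now contains 3, leaving (6,2) = 6.
Row 1 already has 6, so (1,3) = 5.
Row 1 already has 5, so (1,4) = 4.
Row 2 already has 3; hence (2,1) = 2.
2 is placed in row 2, which forces (2,2) = 4.
Cage c needs two cells with product 30, so (2,3) = 6.
Column 4 already has 4, leaving (2,4) = 5.
4 is placed in column 2, which forces (5,2) = 3.
Column 1 now contains 2; hence (1,1) = 1.
The 3 cells of cage f must have product 8, leaving (1,2) = 2.
Cage j needs sum 6, leaving (3,1) = 3.
Column 2 now contains 3, leaving (3,2) = 1.
Row 5 already has 3, so (5,1) = 4.
Completed grid: 1 2 5 4 3 6 / 2 4 6 5 1 3 / 3 1 4 6 5 2 / 6 5 2 3 4 1 / 4 3 1 2 6 5 / 5 6 3 1 2 4.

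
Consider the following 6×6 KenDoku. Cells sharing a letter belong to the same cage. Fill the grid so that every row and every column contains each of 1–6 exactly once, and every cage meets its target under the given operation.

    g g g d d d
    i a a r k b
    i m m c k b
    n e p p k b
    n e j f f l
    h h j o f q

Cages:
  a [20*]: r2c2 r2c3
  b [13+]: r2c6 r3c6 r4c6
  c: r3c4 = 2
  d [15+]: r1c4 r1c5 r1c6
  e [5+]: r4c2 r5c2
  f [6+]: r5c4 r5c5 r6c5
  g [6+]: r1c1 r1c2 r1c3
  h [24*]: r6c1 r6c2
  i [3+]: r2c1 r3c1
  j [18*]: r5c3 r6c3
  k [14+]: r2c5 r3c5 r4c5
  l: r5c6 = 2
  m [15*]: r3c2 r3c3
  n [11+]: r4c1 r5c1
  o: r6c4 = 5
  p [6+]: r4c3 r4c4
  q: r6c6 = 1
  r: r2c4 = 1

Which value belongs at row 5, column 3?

Cage r is a single given cell, so r2c4 = 1.
Cage c is given, which forces r3c4 = 2.
Column 4 now contains 2, so r5c4 = 3.
L is a freebie, so r5c6 = 2.
Cage o is a single given cell, which forces r6c4 = 5.
Cage q is given; hence r6c6 = 1.
1 is placed in row 2; hence r2c1 = 2.
2 is placed in row 3, so r3c1 = 1.
Cage p's pair has sum 6, so r4c3 = 2.
Column 4 already has 5, so r4c4 = 4.
Row 5 now contains 3, which forces r5c3 = 6.
The 3 cells of cage f must have sum 6; hence r5c5 = 1.
The two cells of cage j must have product 18; hence r6c3 = 3.
Cage f needs sum 6; hence r6c5 = 2.
1 is placed in column 1, so r1c1 = 3.
Cage g needs sum 6, so r1c2 = 2.
Column 3 now contains 3; hence r1c3 = 1.
Column 4 already has 4, which forces r1c4 = 6.
The two cells of cage m must have product 15, which forces r3c2 = 3.
Column 3 now contains 3; hence r3c3 = 5.
Row 3 already has 5, so r3c5 = 6.
6 is placed in row 3, leaving r3c6 = 4.
The two cells of cage n must have sum 11; hence r4c1 = 6.
Row 4 now contains 4, leaving r4c2 = 1.
Row 4 now contains 6, so r4c6 = 3.
6 is placed in row 5, which forces r5c1 = 5.
Row 5 now contains 1, which forces r5c2 = 4.
6 is placed in column 1, which forces r6c1 = 4.
Column 2 already has 4, leaving r6c2 = 6.
Cage d has sum 15; hence r1c5 = 4.
Column 6 now contains 4; hence r1c6 = 5.
Column 2 already has 4; hence r2c2 = 5.
Column 3 now contains 5, which forces r2c3 = 4.
Cage k needs sum 14, leaving r2c5 = 3.
3 is placed in column 6, so r2c6 = 6.
Row 4 already has 3, so r4c5 = 5.
The full grid is 3 2 1 6 4 5 / 2 5 4 1 3 6 / 1 3 5 2 6 4 / 6 1 2 4 5 3 / 5 4 6 3 1 2 / 4 6 3 5 2 1.

6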